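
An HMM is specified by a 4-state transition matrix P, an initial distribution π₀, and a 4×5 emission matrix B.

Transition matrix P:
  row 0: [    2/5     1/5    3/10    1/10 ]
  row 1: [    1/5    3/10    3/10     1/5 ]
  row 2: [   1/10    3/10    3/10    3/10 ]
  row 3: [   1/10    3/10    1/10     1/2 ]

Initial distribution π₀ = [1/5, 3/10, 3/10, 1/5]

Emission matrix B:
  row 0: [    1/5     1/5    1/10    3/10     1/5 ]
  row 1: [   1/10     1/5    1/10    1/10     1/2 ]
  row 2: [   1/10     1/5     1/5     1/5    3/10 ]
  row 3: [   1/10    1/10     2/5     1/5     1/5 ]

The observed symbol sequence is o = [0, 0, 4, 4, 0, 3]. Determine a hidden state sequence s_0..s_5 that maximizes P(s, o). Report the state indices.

path = [0, 0, 1, 1, 0, 0]

t=0: δ = [4.000e-02, 3.000e-02, 3.000e-02, 2.000e-02]  (obs o_0=0)
t=1: δ = [3.200e-03, 9.000e-04, 1.200e-03, 1.000e-03]  ψ = [0, 1, 0, 3]  (obs o_1=0)
t=2: δ = [2.560e-04, 3.200e-04, 2.880e-04, 1.000e-04]  ψ = [0, 0, 0, 3]  (obs o_2=4)
t=3: δ = [2.048e-05, 4.800e-05, 2.880e-05, 1.728e-05]  ψ = [0, 1, 1, 2]  (obs o_3=4)
t=4: δ = [1.920e-06, 1.440e-06, 1.440e-06, 9.600e-07]  ψ = [1, 1, 1, 1]  (obs o_4=0)
t=5: δ = [2.304e-07, 4.320e-08, 1.152e-07, 9.600e-08]  ψ = [0, 1, 0, 3]  (obs o_5=3)
backtrack: best end state = 0; path = [0, 0, 1, 1, 0, 0]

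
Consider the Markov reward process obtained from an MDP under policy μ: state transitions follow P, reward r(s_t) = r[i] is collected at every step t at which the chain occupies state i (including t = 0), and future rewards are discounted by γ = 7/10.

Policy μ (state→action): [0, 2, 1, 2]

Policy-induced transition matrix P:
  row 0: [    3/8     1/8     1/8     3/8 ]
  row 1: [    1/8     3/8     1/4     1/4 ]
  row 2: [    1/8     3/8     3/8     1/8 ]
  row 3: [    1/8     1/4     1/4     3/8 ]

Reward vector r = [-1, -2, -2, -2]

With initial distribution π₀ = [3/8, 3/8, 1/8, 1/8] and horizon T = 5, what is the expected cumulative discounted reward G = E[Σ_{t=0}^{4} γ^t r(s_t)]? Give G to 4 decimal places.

t=0: π = [0.3750, 0.3750, 0.1250, 0.1250], E[r] = -1.6250, γ^t·E[r] = -1.625000, running G = -1.625000
t=1: π = [0.2188, 0.2656, 0.2188, 0.2969], E[r] = -1.7813, γ^t·E[r] = -1.246875, running G = -2.871875
t=2: π = [0.1797, 0.2832, 0.2500, 0.2871], E[r] = -1.8203, γ^t·E[r] = -0.891953, running G = -3.763828
t=3: π = [0.1699, 0.2942, 0.2588, 0.2771], E[r] = -1.8301, γ^t·E[r] = -0.627717, running G = -4.391545
t=4: π = [0.1675, 0.2979, 0.2611, 0.2735], E[r] = -1.8325, γ^t·E[r] = -0.439988, running G = -4.831533

G = -4.8315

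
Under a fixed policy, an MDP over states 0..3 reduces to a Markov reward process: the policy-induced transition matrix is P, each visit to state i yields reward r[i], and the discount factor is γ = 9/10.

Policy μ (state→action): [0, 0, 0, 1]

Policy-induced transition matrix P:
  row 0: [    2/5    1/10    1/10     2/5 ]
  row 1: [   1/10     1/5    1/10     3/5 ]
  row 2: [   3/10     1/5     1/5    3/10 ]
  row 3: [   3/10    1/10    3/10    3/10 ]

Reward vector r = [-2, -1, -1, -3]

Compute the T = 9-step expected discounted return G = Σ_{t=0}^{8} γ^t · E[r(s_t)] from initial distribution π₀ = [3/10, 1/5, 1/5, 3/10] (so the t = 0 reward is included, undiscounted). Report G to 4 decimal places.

t=0: π = [0.3000, 0.2000, 0.2000, 0.3000], E[r] = -1.9000, γ^t·E[r] = -1.900000, running G = -1.900000
t=1: π = [0.2900, 0.1400, 0.1800, 0.3900], E[r] = -2.0700, γ^t·E[r] = -1.863000, running G = -3.763000
t=2: π = [0.3010, 0.1320, 0.1960, 0.3710], E[r] = -2.0430, γ^t·E[r] = -1.654830, running G = -5.417830
t=3: π = [0.3037, 0.1328, 0.1938, 0.3697], E[r] = -2.0431, γ^t·E[r] = -1.489420, running G = -6.907250
t=4: π = [0.3038, 0.1327, 0.1933, 0.3702], E[r] = -2.0442, γ^t·E[r] = -1.341219, running G = -8.248469
t=5: π = [0.3038, 0.1326, 0.1934, 0.3702], E[r] = -2.0442, γ^t·E[r] = -1.207084, running G = -9.455553
t=6: π = [0.3039, 0.1326, 0.1934, 0.3702], E[r] = -2.0442, γ^t·E[r] = -1.086368, running G = -10.541921
t=7: π = [0.3039, 0.1326, 0.1934, 0.3702], E[r] = -2.0442, γ^t·E[r] = -0.977734, running G = -11.519655
t=8: π = [0.3039, 0.1326, 0.1934, 0.3702], E[r] = -2.0442, γ^t·E[r] = -0.879961, running G = -12.399616

G = -12.3996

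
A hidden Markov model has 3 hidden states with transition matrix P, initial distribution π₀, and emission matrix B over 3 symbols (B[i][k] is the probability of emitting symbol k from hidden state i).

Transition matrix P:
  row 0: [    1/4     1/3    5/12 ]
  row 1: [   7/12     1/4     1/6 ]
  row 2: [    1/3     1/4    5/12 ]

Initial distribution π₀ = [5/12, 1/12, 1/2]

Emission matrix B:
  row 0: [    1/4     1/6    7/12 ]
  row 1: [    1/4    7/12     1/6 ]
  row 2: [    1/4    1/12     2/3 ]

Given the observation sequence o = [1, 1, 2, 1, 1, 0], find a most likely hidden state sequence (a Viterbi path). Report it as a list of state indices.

t=0: δ = [6.944e-02, 4.861e-02, 4.167e-02]  (obs o_0=1)
t=1: δ = [4.726e-03, 1.350e-02, 2.411e-03]  ψ = [1, 0, 0]  (obs o_1=1)
t=2: δ = [4.595e-03, 5.626e-04, 1.500e-03]  ψ = [1, 1, 1]  (obs o_2=2)
t=3: δ = [1.915e-04, 8.934e-04, 1.595e-04]  ψ = [0, 0, 0]  (obs o_3=1)
t=4: δ = [8.686e-05, 1.303e-04, 1.241e-05]  ψ = [1, 1, 1]  (obs o_4=1)
t=5: δ = [1.900e-05, 8.143e-06, 9.048e-06]  ψ = [1, 1, 0]  (obs o_5=0)
backtrack: best end state = 0; path = [0, 1, 0, 1, 1, 0]

path = [0, 1, 0, 1, 1, 0]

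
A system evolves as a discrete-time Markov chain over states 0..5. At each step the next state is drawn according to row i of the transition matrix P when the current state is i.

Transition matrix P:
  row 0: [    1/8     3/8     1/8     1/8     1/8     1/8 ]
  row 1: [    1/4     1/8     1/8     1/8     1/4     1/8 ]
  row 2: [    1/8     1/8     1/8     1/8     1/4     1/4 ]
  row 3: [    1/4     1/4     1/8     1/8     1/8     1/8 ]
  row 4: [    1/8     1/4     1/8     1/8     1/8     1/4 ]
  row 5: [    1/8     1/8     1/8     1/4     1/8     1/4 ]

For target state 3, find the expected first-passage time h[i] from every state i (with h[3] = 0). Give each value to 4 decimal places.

First-step conditioning: h[3] = 0; for i ≠ 3, h[i] = 1 + Σ_k P[i][k]·h[k].
  h[0] = 1 + 1/8·h[0] + 3/8·h[1] + 1/8·h[2] + 1/8·h[4] + 1/8·h[5]
  h[1] = 1 + 1/4·h[0] + 1/8·h[1] + 1/8·h[2] + 1/4·h[4] + 1/8·h[5]
  h[2] = 1 + 1/8·h[0] + 1/8·h[1] + 1/8·h[2] + 1/4·h[4] + 1/4·h[5]
  h[4] = 1 + 1/8·h[0] + 1/4·h[1] + 1/8·h[2] + 1/8·h[4] + 1/4·h[5]
  h[5] = 1 + 1/8·h[0] + 1/8·h[1] + 1/8·h[2] + 1/8·h[4] + 1/4·h[5]
Solving the 5×5 linear system over states ≠ 3 gives exactly h = [36416/5393, 36352/5393, 35704/5393, 0, 35776/5393, 31232/5393] (h[3] = 0 is the target).

h = [6.7525, 6.7406, 6.6204, 0.0000, 6.6338, 5.7912]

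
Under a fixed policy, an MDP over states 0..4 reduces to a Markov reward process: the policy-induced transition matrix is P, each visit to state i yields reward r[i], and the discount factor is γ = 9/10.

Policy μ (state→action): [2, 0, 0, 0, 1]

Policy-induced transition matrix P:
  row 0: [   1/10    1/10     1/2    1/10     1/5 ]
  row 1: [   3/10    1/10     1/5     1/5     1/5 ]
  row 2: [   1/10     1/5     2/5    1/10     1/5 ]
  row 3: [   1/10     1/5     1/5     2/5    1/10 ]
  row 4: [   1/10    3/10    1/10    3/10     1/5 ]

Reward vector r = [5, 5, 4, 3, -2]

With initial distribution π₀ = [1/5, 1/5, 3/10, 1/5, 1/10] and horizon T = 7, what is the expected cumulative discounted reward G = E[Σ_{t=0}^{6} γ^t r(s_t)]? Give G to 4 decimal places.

G = 16.3854

t=0: π = [0.2000, 0.2000, 0.3000, 0.2000, 0.1000], E[r] = 3.6000, γ^t·E[r] = 3.600000, running G = 3.600000
t=1: π = [0.1400, 0.1700, 0.3100, 0.2000, 0.1800], E[r] = 3.0300, γ^t·E[r] = 2.727000, running G = 6.327000
t=2: π = [0.1340, 0.1870, 0.2860, 0.2130, 0.1800], E[r] = 3.0280, γ^t·E[r] = 2.452680, running G = 8.779680
t=3: π = [0.1374, 0.1859, 0.2794, 0.2186, 0.1787], E[r] = 3.0325, γ^t·E[r] = 2.210693, running G = 10.990373
t=4: π = [0.1372, 0.1855, 0.2792, 0.2199, 0.1781], E[r] = 3.0340, γ^t·E[r] = 1.990588, running G = 12.980960
t=5: π = [0.1371, 0.1855, 0.2792, 0.2202, 0.1780], E[r] = 3.0344, γ^t·E[r] = 1.791807, running G = 14.772767
t=6: π = [0.1371, 0.1855, 0.2792, 0.2202, 0.1780], E[r] = 3.0345, γ^t·E[r] = 1.612676, running G = 16.385443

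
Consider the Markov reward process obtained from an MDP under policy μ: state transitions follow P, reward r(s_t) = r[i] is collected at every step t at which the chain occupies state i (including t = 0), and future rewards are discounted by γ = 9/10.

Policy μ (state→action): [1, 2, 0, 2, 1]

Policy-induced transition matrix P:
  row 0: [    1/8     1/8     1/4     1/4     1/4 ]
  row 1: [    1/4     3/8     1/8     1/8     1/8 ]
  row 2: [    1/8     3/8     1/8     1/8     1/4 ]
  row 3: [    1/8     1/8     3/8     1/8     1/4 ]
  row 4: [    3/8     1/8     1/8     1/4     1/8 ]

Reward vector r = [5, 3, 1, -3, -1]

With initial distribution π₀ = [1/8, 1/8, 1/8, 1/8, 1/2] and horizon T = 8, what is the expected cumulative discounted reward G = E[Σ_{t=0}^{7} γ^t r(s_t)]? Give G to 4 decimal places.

G = 5.7950

t=0: π = [0.1250, 0.1250, 0.1250, 0.1250, 0.5000], E[r] = 0.2500, γ^t·E[r] = 0.250000, running G = 0.250000
t=1: π = [0.2656, 0.1875, 0.1719, 0.2031, 0.1719], E[r] = 1.2813, γ^t·E[r] = 1.153125, running G = 1.403125
t=2: π = [0.1914, 0.2148, 0.2090, 0.1797, 0.2051], E[r] = 1.0664, γ^t·E[r] = 0.863789, running G = 2.266914
t=3: π = [0.2031, 0.2310, 0.1938, 0.1746, 0.1975], E[r] = 1.1812, γ^t·E[r] = 0.861060, running G = 3.127974
t=4: π = [0.2032, 0.2312, 0.1940, 0.1751, 0.1964], E[r] = 1.1822, γ^t·E[r] = 0.775635, running G = 3.903609
t=5: π = [0.2030, 0.2313, 0.1942, 0.1750, 0.1965], E[r] = 1.1817, γ^t·E[r] = 0.697797, running G = 4.601405
t=6: π = [0.2030, 0.2314, 0.1941, 0.1749, 0.1965], E[r] = 1.1821, γ^t·E[r] = 0.628230, running G = 5.229636
t=7: π = [0.2031, 0.2314, 0.1941, 0.1749, 0.1965], E[r] = 1.1821, γ^t·E[r] = 0.565412, running G = 5.795048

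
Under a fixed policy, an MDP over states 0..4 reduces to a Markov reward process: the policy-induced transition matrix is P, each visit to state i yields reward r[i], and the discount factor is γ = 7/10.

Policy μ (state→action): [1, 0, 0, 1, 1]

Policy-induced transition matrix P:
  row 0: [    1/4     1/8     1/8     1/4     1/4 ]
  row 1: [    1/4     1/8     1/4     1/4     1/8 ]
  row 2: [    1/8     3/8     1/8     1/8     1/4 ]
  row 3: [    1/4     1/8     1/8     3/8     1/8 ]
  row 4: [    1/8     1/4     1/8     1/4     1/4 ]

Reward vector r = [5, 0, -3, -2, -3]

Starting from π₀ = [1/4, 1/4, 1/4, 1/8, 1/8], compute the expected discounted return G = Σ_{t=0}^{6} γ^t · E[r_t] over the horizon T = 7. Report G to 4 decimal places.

t=0: π = [0.2500, 0.2500, 0.2500, 0.1250, 0.1250], E[r] = -0.1250, γ^t·E[r] = -0.125000, running G = -0.125000
t=1: π = [0.2031, 0.2031, 0.1563, 0.2344, 0.2031], E[r] = -0.5313, γ^t·E[r] = -0.371875, running G = -0.496875
t=2: π = [0.2051, 0.1895, 0.1504, 0.2598, 0.1953], E[r] = -0.5313, γ^t·E[r] = -0.260313, running G = -0.757188
t=3: π = [0.2068, 0.1870, 0.1487, 0.2637, 0.1938], E[r] = -0.5210, γ^t·E[r] = -0.178702, running G = -0.935889
t=4: π = [0.2072, 0.1864, 0.1484, 0.2644, 0.1937], E[r] = -0.5190, γ^t·E[r] = -0.124600, running G = -1.060489
t=5: π = [0.2072, 0.1863, 0.1483, 0.2645, 0.1937], E[r] = -0.5186, γ^t·E[r] = -0.087167, running G = -1.147656
t=6: π = [0.2073, 0.1863, 0.1483, 0.2645, 0.1936], E[r] = -0.5186, γ^t·E[r] = -0.061011, running G = -1.208667

G = -1.2087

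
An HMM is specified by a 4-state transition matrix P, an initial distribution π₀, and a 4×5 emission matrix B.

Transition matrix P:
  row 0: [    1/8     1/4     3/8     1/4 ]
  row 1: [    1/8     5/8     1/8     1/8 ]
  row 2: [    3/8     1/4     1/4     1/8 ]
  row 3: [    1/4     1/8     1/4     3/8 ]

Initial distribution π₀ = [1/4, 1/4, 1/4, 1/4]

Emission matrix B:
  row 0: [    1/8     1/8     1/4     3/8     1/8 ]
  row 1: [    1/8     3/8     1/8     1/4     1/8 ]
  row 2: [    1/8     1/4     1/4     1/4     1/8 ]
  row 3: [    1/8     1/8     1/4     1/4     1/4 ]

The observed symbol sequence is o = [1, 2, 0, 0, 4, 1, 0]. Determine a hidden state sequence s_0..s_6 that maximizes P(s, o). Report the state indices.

path = [1, 1, 1, 1, 1, 1, 1]

t=0: δ = [3.125e-02, 9.375e-02, 6.250e-02, 3.125e-02]  (obs o_0=1)
t=1: δ = [5.859e-03, 7.324e-03, 3.906e-03, 2.930e-03]  ψ = [2, 1, 2, 1]  (obs o_1=2)
t=2: δ = [1.831e-04, 5.722e-04, 2.747e-04, 1.831e-04]  ψ = [2, 1, 0, 0]  (obs o_2=0)
t=3: δ = [1.287e-05, 4.470e-05, 8.941e-06, 8.941e-06]  ψ = [2, 1, 1, 1]  (obs o_3=0)
t=4: δ = [6.985e-07, 3.492e-06, 6.985e-07, 1.397e-06]  ψ = [1, 1, 1, 1]  (obs o_4=4)
t=5: δ = [5.457e-08, 8.185e-07, 1.091e-07, 6.548e-08]  ψ = [1, 1, 1, 3]  (obs o_5=1)
t=6: δ = [1.279e-08, 6.395e-08, 1.279e-08, 1.279e-08]  ψ = [1, 1, 1, 1]  (obs o_6=0)
backtrack: best end state = 1; path = [1, 1, 1, 1, 1, 1, 1]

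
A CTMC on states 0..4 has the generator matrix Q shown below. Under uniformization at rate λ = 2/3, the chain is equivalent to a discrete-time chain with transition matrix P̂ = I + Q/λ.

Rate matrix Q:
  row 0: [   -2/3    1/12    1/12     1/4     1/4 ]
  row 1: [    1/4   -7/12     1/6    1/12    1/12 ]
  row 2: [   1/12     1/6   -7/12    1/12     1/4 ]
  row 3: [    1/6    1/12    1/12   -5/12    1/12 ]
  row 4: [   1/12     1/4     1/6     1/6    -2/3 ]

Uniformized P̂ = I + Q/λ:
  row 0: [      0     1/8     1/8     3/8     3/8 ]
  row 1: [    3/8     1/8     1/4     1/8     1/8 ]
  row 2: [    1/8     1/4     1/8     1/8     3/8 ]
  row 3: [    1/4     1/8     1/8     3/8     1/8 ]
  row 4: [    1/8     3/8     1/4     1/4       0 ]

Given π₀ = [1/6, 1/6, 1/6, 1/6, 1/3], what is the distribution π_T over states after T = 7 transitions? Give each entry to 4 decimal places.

t=0: π = [0.1667, 0.1667, 0.1667, 0.1667, 0.3333]
t=1: π = [0.1667, 0.2292, 0.1875, 0.2500, 0.1667]
t=2: π = [0.1927, 0.1901, 0.1745, 0.2500, 0.1927]
t=3: π = [0.1797, 0.1950, 0.1729, 0.2598, 0.1927]
t=4: π = [0.1838, 0.1948, 0.1735, 0.2590, 0.1890]
t=5: π = [0.1831, 0.1939, 0.1730, 0.2593, 0.1907]
t=6: π = [0.1830, 0.1943, 0.1731, 0.2594, 0.1902]
t=7: π = [0.1831, 0.1942, 0.1731, 0.2594, 0.1902]

π = [0.1831, 0.1942, 0.1731, 0.2594, 0.1902]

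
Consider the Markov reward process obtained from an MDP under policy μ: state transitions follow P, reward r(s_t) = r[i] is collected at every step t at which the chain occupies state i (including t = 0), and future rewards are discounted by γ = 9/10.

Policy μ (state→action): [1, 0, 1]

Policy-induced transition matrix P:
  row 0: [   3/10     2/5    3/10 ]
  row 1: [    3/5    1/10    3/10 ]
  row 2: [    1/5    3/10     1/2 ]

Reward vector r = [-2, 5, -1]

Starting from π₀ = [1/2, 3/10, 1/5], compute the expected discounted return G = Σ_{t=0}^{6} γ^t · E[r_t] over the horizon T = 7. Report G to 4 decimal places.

t=0: π = [0.5000, 0.3000, 0.2000], E[r] = 0.3000, γ^t·E[r] = 0.300000, running G = 0.300000
t=1: π = [0.3700, 0.2900, 0.3400], E[r] = 0.3700, γ^t·E[r] = 0.333000, running G = 0.633000
t=2: π = [0.3530, 0.2790, 0.3680], E[r] = 0.3210, γ^t·E[r] = 0.260010, running G = 0.893010
t=3: π = [0.3469, 0.2795, 0.3736], E[r] = 0.3301, γ^t·E[r] = 0.240643, running G = 1.133653
t=4: π = [0.3465, 0.2788, 0.3747], E[r] = 0.3263, γ^t·E[r] = 0.214053, running G = 1.347706
t=5: π = [0.3462, 0.2789, 0.3749], E[r] = 0.3272, γ^t·E[r] = 0.193197, running G = 1.540903
t=6: π = [0.3462, 0.2788, 0.3750], E[r] = 0.3269, γ^t·E[r] = 0.173705, running G = 1.714608

G = 1.7146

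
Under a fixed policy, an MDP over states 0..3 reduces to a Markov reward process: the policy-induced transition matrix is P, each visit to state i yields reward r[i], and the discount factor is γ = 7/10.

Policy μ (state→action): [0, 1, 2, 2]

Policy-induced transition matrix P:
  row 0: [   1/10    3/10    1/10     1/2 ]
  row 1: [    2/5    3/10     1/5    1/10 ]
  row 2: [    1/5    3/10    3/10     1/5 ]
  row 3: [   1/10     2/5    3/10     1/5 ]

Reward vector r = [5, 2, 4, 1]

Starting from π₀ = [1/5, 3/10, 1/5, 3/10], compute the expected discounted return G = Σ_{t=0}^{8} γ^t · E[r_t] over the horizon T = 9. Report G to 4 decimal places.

t=0: π = [0.2000, 0.3000, 0.2000, 0.3000], E[r] = 2.7000, γ^t·E[r] = 2.700000, running G = 2.700000
t=1: π = [0.2100, 0.3300, 0.2300, 0.2300], E[r] = 2.8600, γ^t·E[r] = 2.002000, running G = 4.702000
t=2: π = [0.2220, 0.3230, 0.2250, 0.2300], E[r] = 2.8860, γ^t·E[r] = 1.414140, running G = 6.116140
t=3: π = [0.2194, 0.3230, 0.2233, 0.2343], E[r] = 2.8705, γ^t·E[r] = 0.984582, running G = 7.100722
t=4: π = [0.2192, 0.3234, 0.2238, 0.2335], E[r] = 2.8718, γ^t·E[r] = 0.689522, running G = 7.790243
t=5: π = [0.2194, 0.3234, 0.2238, 0.2334], E[r] = 2.8724, γ^t·E[r] = 0.482769, running G = 8.273012
t=6: π = [0.2194, 0.3233, 0.2238, 0.2335], E[r] = 2.8722, γ^t·E[r] = 0.337916, running G = 8.610928
t=7: π = [0.2194, 0.3233, 0.2238, 0.2335], E[r] = 2.8722, γ^t·E[r] = 0.236541, running G = 8.847469
t=8: π = [0.2194, 0.3233, 0.2238, 0.2335], E[r] = 2.8722, γ^t·E[r] = 0.165579, running G = 9.013049

G = 9.0130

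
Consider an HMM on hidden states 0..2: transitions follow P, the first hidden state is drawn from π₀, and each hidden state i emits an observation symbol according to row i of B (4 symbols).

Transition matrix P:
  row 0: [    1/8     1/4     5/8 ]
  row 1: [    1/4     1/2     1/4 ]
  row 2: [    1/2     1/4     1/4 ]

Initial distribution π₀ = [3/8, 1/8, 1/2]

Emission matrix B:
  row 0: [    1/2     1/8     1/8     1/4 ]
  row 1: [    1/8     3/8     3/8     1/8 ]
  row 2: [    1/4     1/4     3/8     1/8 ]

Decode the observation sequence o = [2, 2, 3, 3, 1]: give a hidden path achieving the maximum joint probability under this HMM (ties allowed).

t=0: δ = [4.688e-02, 4.688e-02, 1.875e-01]  (obs o_0=2)
t=1: δ = [1.172e-02, 1.758e-02, 1.758e-02]  ψ = [2, 2, 2]  (obs o_1=2)
t=2: δ = [2.197e-03, 1.099e-03, 9.155e-04]  ψ = [2, 1, 0]  (obs o_2=3)
t=3: δ = [1.144e-04, 6.866e-05, 1.717e-04]  ψ = [2, 0, 0]  (obs o_3=3)
t=4: δ = [1.073e-05, 1.609e-05, 1.788e-05]  ψ = [2, 2, 0]  (obs o_4=1)
backtrack: best end state = 2; path = [2, 0, 2, 0, 2]

path = [2, 0, 2, 0, 2]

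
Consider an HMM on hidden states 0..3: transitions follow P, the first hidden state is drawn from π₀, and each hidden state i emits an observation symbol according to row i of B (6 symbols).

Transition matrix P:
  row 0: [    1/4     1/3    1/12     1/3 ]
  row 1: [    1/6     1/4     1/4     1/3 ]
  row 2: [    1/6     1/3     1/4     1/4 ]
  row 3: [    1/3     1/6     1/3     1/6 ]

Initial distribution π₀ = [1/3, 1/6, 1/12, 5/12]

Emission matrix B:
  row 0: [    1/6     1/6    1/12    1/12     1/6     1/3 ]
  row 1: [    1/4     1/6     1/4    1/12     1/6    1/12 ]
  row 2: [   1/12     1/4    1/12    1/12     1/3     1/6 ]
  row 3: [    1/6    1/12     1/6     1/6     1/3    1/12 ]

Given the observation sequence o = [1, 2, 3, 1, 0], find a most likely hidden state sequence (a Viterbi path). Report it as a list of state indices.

t=0: δ = [5.556e-02, 2.778e-02, 2.083e-02, 3.472e-02]  (obs o_0=1)
t=1: δ = [1.157e-03, 4.630e-03, 9.645e-04, 3.086e-03]  ψ = [0, 0, 3, 0]  (obs o_1=2)
t=2: δ = [8.573e-05, 9.645e-05, 9.645e-05, 2.572e-04]  ψ = [3, 1, 1, 1]  (obs o_2=3)
t=3: δ = [1.429e-05, 7.144e-06, 2.143e-05, 3.572e-06]  ψ = [3, 3, 3, 3]  (obs o_3=1)
t=4: δ = [5.954e-07, 1.786e-06, 4.465e-07, 8.931e-07]  ψ = [0, 2, 2, 2]  (obs o_4=0)
backtrack: best end state = 1; path = [0, 1, 3, 2, 1]

path = [0, 1, 3, 2, 1]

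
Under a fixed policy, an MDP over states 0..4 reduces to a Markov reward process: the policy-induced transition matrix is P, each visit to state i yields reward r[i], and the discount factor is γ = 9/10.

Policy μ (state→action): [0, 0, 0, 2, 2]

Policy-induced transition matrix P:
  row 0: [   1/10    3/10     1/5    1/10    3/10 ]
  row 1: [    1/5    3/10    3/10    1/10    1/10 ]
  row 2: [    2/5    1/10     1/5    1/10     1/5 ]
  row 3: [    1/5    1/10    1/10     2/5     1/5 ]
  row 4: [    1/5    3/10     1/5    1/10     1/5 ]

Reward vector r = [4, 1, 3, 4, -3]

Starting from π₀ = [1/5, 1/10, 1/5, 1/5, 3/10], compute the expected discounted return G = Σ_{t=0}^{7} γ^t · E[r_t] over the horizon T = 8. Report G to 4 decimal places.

t=0: π = [0.2000, 0.1000, 0.2000, 0.2000, 0.3000], E[r] = 1.4000, γ^t·E[r] = 1.400000, running G = 1.400000
t=1: π = [0.2200, 0.2200, 0.1900, 0.1600, 0.2100], E[r] = 1.6800, γ^t·E[r] = 1.512000, running G = 2.912000
t=2: π = [0.2160, 0.2300, 0.2060, 0.1480, 0.2000], E[r] = 1.7040, γ^t·E[r] = 1.380240, running G = 4.292240
t=3: π = [0.2196, 0.2292, 0.2082, 0.1444, 0.1986], E[r] = 1.7140, γ^t·E[r] = 1.249506, running G = 5.541746
t=4: π = [0.2197, 0.2295, 0.2085, 0.1433, 0.1990], E[r] = 1.7098, γ^t·E[r] = 1.121800, running G = 6.663546
t=5: π = [0.2197, 0.2296, 0.2086, 0.1430, 0.1990], E[r] = 1.7093, γ^t·E[r] = 1.009339, running G = 7.672885
t=6: π = [0.2198, 0.2297, 0.2087, 0.1429, 0.1990], E[r] = 1.7092, γ^t·E[r] = 0.908361, running G = 8.581245
t=7: π = [0.2198, 0.2297, 0.2087, 0.1429, 0.1990], E[r] = 1.7092, γ^t·E[r] = 0.817509, running G = 9.398755

G = 9.3988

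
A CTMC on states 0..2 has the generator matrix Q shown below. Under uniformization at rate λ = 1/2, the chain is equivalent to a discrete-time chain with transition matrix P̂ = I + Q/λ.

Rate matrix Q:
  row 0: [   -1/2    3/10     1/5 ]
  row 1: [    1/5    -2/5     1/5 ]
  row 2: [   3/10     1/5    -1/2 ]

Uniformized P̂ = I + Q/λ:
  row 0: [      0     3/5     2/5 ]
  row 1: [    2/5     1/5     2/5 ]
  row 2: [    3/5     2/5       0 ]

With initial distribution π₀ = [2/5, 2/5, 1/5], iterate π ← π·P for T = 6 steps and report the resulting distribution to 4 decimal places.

π = [0.3279, 0.3868, 0.2854]

t=0: π = [0.4000, 0.4000, 0.2000]
t=1: π = [0.2800, 0.4000, 0.3200]
t=2: π = [0.3520, 0.3760, 0.2720]
t=3: π = [0.3136, 0.3952, 0.2912]
t=4: π = [0.3328, 0.3837, 0.2835]
t=5: π = [0.3236, 0.3898, 0.2866]
t=6: π = [0.3279, 0.3868, 0.2854]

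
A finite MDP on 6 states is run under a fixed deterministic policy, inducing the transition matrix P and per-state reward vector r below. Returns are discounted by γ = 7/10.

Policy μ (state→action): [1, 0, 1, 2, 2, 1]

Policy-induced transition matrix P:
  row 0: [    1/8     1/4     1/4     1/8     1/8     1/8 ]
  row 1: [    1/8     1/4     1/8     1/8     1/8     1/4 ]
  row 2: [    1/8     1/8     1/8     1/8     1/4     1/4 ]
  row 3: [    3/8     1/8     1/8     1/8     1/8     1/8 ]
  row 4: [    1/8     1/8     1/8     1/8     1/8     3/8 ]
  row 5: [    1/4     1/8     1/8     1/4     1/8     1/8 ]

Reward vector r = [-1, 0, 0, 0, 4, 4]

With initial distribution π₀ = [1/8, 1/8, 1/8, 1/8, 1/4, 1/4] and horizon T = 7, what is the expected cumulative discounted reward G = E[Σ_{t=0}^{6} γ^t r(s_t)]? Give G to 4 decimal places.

t=0: π = [0.1250, 0.1250, 0.1250, 0.1250, 0.2500, 0.2500], E[r] = 1.8750, γ^t·E[r] = 1.875000, running G = 1.875000
t=1: π = [0.1875, 0.1563, 0.1406, 0.1563, 0.1406, 0.2188], E[r] = 1.2500, γ^t·E[r] = 0.875000, running G = 2.750000
t=2: π = [0.1914, 0.1680, 0.1484, 0.1523, 0.1426, 0.1973], E[r] = 1.1680, γ^t·E[r] = 0.572305, running G = 3.322305
t=3: π = [0.1877, 0.1699, 0.1489, 0.1497, 0.1436, 0.2002], E[r] = 1.1873, γ^t·E[r] = 0.407229, running G = 3.729533
t=4: π = [0.1874, 0.1697, 0.1485, 0.1500, 0.1436, 0.2007], E[r] = 1.1900, γ^t·E[r] = 0.285720, running G = 4.015253
t=5: π = [0.1876, 0.1696, 0.1484, 0.1501, 0.1436, 0.2007], E[r] = 1.1893, γ^t·E[r] = 0.199892, running G = 4.215145
t=6: π = [0.1876, 0.1697, 0.1484, 0.1501, 0.1436, 0.2006], E[r] = 1.1892, γ^t·E[r] = 0.139908, running G = 4.355054

G = 4.3551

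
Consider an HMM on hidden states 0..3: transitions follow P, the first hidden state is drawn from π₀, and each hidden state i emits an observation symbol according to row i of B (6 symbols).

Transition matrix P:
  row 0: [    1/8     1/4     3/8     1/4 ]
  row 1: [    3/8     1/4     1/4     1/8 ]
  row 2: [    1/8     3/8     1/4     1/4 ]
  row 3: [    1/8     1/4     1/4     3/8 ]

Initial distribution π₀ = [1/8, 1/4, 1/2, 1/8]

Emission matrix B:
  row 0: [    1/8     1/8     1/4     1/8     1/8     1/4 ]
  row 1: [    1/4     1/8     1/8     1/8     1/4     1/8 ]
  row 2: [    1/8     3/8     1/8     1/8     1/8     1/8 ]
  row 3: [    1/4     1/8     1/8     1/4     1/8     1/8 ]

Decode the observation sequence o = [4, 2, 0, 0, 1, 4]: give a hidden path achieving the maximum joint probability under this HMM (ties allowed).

path = [1, 0, 3, 3, 2, 1]

t=0: δ = [1.562e-02, 6.250e-02, 6.250e-02, 1.562e-02]  (obs o_0=4)
t=1: δ = [5.859e-03, 2.930e-03, 1.953e-03, 1.953e-03]  ψ = [1, 2, 1, 2]  (obs o_1=2)
t=2: δ = [1.373e-04, 3.662e-04, 2.747e-04, 3.662e-04]  ψ = [1, 0, 0, 0]  (obs o_2=0)
t=3: δ = [1.717e-05, 2.575e-05, 1.144e-05, 3.433e-05]  ψ = [1, 2, 1, 3]  (obs o_3=0)
t=4: δ = [1.207e-06, 1.073e-06, 3.219e-06, 1.609e-06]  ψ = [1, 3, 3, 3]  (obs o_4=1)
t=5: δ = [5.029e-08, 3.017e-07, 1.006e-07, 1.006e-07]  ψ = [1, 2, 2, 2]  (obs o_5=4)
backtrack: best end state = 1; path = [1, 0, 3, 3, 2, 1]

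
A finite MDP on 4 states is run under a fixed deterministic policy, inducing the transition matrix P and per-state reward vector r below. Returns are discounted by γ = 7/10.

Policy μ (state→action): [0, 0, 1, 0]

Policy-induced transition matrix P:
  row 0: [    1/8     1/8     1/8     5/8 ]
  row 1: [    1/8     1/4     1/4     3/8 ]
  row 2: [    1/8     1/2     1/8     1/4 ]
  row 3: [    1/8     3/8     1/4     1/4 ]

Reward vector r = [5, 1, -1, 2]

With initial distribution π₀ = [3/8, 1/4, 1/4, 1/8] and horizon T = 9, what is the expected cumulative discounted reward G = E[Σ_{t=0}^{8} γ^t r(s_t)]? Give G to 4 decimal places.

G = 5.3530

t=0: π = [0.3750, 0.2500, 0.2500, 0.1250], E[r] = 2.1250, γ^t·E[r] = 2.125000, running G = 2.125000
t=1: π = [0.1250, 0.2813, 0.1719, 0.4219], E[r] = 1.5781, γ^t·E[r] = 1.104688, running G = 3.229688
t=2: π = [0.1250, 0.3301, 0.2129, 0.3320], E[r] = 1.4063, γ^t·E[r] = 0.689063, running G = 3.918750
t=3: π = [0.1250, 0.3291, 0.2078, 0.3381], E[r] = 1.4226, γ^t·E[r] = 0.487954, running G = 4.406704
t=4: π = [0.1250, 0.3286, 0.2084, 0.3380], E[r] = 1.4212, γ^t·E[r] = 0.341231, running G = 4.747935
t=5: π = [0.1250, 0.3287, 0.2083, 0.3379], E[r] = 1.4213, γ^t·E[r] = 0.238878, running G = 4.986813
t=6: π = [0.1250, 0.3287, 0.2083, 0.3380], E[r] = 1.4213, γ^t·E[r] = 0.167214, running G = 5.154027
t=7: π = [0.1250, 0.3287, 0.2083, 0.3380], E[r] = 1.4213, γ^t·E[r] = 0.117050, running G = 5.271077
t=8: π = [0.1250, 0.3287, 0.2083, 0.3380], E[r] = 1.4213, γ^t·E[r] = 0.081935, running G = 5.353012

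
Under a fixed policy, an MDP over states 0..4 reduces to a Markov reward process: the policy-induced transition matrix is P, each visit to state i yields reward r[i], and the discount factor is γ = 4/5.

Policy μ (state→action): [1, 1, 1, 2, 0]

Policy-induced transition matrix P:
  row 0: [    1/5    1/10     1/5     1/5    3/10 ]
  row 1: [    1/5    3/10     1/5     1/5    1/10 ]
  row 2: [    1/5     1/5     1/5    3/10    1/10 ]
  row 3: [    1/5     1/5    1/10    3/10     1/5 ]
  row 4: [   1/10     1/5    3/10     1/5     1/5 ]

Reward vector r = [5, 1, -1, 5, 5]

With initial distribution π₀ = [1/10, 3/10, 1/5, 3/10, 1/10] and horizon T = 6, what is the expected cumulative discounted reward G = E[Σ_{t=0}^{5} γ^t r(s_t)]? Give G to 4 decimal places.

t=0: π = [0.1000, 0.3000, 0.2000, 0.3000, 0.1000], E[r] = 2.6000, γ^t·E[r] = 2.600000, running G = 2.600000
t=1: π = [0.1900, 0.2200, 0.1800, 0.2500, 0.1600], E[r] = 3.0400, γ^t·E[r] = 2.432000, running G = 5.032000
t=2: π = [0.1840, 0.2030, 0.1910, 0.2430, 0.1790], E[r] = 3.0420, γ^t·E[r] = 1.946880, running G = 6.978880
t=3: π = [0.1821, 0.2019, 0.1936, 0.2434, 0.1790], E[r] = 3.0308, γ^t·E[r] = 1.551770, running G = 8.530650
t=4: π = [0.1821, 0.2020, 0.1936, 0.2437, 0.1787], E[r] = 3.0307, γ^t·E[r] = 1.241383, running G = 9.772033
t=5: π = [0.1821, 0.2020, 0.1935, 0.2437, 0.1787], E[r] = 3.0311, γ^t·E[r] = 0.993222, running G = 10.765254

G = 10.7653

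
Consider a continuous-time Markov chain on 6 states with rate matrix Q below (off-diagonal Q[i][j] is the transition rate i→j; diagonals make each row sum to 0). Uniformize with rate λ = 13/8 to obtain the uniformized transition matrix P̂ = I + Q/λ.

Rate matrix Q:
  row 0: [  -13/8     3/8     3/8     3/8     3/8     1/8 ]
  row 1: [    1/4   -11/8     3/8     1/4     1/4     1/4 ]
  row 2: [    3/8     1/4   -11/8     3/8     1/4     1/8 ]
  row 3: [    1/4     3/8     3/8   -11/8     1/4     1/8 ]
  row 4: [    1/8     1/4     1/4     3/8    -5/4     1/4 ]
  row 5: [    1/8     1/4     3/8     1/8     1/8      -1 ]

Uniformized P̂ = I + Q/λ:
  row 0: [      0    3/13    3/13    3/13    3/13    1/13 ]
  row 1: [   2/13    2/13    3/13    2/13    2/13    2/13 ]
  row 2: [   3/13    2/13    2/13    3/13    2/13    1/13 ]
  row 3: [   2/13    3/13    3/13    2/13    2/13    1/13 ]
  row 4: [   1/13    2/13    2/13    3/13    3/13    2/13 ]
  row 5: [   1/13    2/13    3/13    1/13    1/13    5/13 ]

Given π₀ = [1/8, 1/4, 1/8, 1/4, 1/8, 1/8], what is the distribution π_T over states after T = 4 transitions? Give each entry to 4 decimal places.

π = [0.1260, 0.1774, 0.2025, 0.1803, 0.1648, 0.1490]

t=0: π = [0.1250, 0.2500, 0.1250, 0.2500, 0.1250, 0.1250]
t=1: π = [0.1250, 0.1827, 0.2115, 0.1731, 0.1635, 0.1442]
t=2: π = [0.1272, 0.1768, 0.2019, 0.1812, 0.1649, 0.1479]
t=3: π = [0.1257, 0.1776, 0.2025, 0.1805, 0.1649, 0.1487]
t=4: π = [0.1260, 0.1774, 0.2025, 0.1803, 0.1648, 0.1490]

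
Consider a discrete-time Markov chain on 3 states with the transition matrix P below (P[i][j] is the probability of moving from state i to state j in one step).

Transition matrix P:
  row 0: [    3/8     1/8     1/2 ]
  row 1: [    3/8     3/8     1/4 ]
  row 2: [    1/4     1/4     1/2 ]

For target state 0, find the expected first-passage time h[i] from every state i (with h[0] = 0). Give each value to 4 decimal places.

h = [0.0000, 3.0000, 3.5000]

First-step conditioning: h[0] = 0; for i ≠ 0, h[i] = 1 + Σ_k P[i][k]·h[k].
  h[1] = 1 + 3/8·h[1] + 1/4·h[2]
  h[2] = 1 + 1/4·h[1] + 1/2·h[2]
Solving the 2×2 linear system over states ≠ 0 gives exactly h = [0, 3, 7/2] (h[0] = 0 is the target).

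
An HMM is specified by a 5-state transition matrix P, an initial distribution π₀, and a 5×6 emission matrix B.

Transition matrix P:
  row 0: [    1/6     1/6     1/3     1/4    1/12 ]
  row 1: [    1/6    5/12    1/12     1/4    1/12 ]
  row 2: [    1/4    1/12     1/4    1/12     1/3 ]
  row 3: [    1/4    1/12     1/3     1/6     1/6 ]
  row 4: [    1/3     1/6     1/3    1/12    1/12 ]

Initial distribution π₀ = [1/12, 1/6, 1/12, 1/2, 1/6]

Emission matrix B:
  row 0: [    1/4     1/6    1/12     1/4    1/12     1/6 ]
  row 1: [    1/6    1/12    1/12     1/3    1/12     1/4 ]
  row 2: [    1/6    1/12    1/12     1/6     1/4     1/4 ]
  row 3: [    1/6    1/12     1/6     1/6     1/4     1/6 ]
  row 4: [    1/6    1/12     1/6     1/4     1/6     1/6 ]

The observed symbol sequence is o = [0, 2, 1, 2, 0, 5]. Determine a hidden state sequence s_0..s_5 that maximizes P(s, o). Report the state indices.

path = [3, 4, 0, 3, 0, 2]

t=0: δ = [2.083e-02, 2.778e-02, 1.389e-02, 8.333e-02, 2.778e-02]  (obs o_0=0)
t=1: δ = [1.736e-03, 9.645e-04, 2.315e-03, 2.315e-03, 2.315e-03]  ψ = [3, 1, 3, 3, 3]  (obs o_1=2)
t=2: δ = [1.286e-04, 3.349e-05, 6.430e-05, 3.617e-05, 6.430e-05]  ψ = [4, 1, 3, 0, 2]  (obs o_2=1)
t=3: δ = [1.786e-06, 1.786e-06, 3.572e-06, 5.358e-06, 3.572e-06]  ψ = [0, 0, 0, 0, 2]  (obs o_3=2)
t=4: δ = [3.349e-07, 1.240e-07, 2.977e-07, 1.488e-07, 1.985e-07]  ψ = [3, 1, 3, 3, 2]  (obs o_4=0)
t=5: δ = [1.240e-08, 1.395e-08, 2.791e-08, 1.395e-08, 1.654e-08]  ψ = [2, 0, 0, 0, 2]  (obs o_5=5)
backtrack: best end state = 2; path = [3, 4, 0, 3, 0, 2]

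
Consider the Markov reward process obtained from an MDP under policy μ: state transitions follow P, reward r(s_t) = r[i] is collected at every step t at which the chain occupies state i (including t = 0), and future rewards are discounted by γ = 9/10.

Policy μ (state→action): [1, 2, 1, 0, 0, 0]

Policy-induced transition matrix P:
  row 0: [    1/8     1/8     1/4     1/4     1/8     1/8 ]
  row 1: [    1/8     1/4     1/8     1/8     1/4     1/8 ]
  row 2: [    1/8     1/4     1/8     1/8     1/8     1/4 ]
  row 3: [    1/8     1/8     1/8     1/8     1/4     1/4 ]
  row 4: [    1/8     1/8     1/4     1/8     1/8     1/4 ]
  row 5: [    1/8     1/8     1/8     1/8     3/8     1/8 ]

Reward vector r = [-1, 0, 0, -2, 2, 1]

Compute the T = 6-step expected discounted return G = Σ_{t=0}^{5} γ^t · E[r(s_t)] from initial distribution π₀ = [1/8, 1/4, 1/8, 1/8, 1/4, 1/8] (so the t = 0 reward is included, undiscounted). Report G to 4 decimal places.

t=0: π = [0.1250, 0.2500, 0.1250, 0.1250, 0.2500, 0.1250], E[r] = 0.2500, γ^t·E[r] = 0.250000, running G = 0.250000
t=1: π = [0.1250, 0.1719, 0.1719, 0.1406, 0.2031, 0.1875], E[r] = 0.1875, γ^t·E[r] = 0.168750, running G = 0.418750
t=2: π = [0.1250, 0.1680, 0.1660, 0.1406, 0.2109, 0.1895], E[r] = 0.2051, γ^t·E[r] = 0.166113, running G = 0.584863
t=3: π = [0.1250, 0.1667, 0.1670, 0.1406, 0.2109, 0.1897], E[r] = 0.2053, γ^t·E[r] = 0.149680, running G = 0.734543
t=4: π = [0.1250, 0.1667, 0.1670, 0.1406, 0.2108, 0.1898], E[r] = 0.2053, γ^t·E[r] = 0.134672, running G = 0.869215
t=5: π = [0.1250, 0.1667, 0.1670, 0.1406, 0.2109, 0.1898], E[r] = 0.2053, γ^t·E[r] = 0.121229, running G = 0.990445

G = 0.9904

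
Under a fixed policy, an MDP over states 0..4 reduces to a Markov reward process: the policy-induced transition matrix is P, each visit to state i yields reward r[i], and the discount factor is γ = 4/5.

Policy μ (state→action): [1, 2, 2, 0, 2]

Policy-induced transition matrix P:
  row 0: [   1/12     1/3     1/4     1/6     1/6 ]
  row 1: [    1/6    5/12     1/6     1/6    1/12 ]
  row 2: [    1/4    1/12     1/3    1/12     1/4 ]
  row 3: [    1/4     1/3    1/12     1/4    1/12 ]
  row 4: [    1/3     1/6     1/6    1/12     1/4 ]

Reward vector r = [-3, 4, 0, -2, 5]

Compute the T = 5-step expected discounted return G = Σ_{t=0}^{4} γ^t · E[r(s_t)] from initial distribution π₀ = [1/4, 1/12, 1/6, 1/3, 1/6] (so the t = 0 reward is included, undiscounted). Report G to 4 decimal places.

t=0: π = [0.2500, 0.0833, 0.1667, 0.3333, 0.1667], E[r] = -0.2500, γ^t·E[r] = -0.250000, running G = -0.250000
t=1: π = [0.2153, 0.2708, 0.1875, 0.1667, 0.1597], E[r] = 0.9028, γ^t·E[r] = 0.722222, running G = 0.472222
t=2: π = [0.2049, 0.2824, 0.2020, 0.1516, 0.1591], E[r] = 1.0075, γ^t·E[r] = 0.644815, running G = 1.117037
t=3: π = [0.2056, 0.2799, 0.2048, 0.1492, 0.1606], E[r] = 1.0072, γ^t·E[r] = 0.515679, running G = 1.632716
t=4: π = [0.2058, 0.2787, 0.2055, 0.1487, 0.1614], E[r] = 1.0069, γ^t·E[r] = 0.412418, running G = 2.045134

G = 2.0451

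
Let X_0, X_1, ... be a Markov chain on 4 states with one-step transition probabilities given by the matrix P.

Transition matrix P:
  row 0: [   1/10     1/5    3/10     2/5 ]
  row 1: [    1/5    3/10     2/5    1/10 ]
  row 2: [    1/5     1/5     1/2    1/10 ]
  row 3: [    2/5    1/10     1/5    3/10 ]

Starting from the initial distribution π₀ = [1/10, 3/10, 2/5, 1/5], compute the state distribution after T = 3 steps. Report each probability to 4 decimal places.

t=0: π = [0.1000, 0.3000, 0.4000, 0.2000]
t=1: π = [0.2300, 0.2100, 0.3900, 0.1700]
t=2: π = [0.2110, 0.2040, 0.3820, 0.2030]
t=3: π = [0.2195, 0.2001, 0.3765, 0.2039]

π = [0.2195, 0.2001, 0.3765, 0.2039]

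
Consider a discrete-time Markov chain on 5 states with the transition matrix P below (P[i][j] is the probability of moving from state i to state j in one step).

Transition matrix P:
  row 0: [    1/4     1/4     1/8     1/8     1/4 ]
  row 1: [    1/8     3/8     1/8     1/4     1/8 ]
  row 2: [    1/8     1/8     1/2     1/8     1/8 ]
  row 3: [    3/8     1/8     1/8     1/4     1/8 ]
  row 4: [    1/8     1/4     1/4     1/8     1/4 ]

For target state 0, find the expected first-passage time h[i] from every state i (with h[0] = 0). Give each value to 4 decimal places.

First-step conditioning: h[0] = 0; for i ≠ 0, h[i] = 1 + Σ_k P[i][k]·h[k].
  h[1] = 1 + 3/8·h[1] + 1/8·h[2] + 1/4·h[3] + 1/8·h[4]
  h[2] = 1 + 1/8·h[1] + 1/2·h[2] + 1/8·h[3] + 1/8·h[4]
  h[3] = 1 + 1/8·h[1] + 1/8·h[2] + 1/4·h[3] + 1/8·h[4]
  h[4] = 1 + 1/4·h[1] + 1/4·h[2] + 1/8·h[3] + 1/4·h[4]
Solving the 4×4 linear system over states ≠ 0 gives exactly h = [0, 1120/197, 1176/197, 840/197, 1168/197] (h[0] = 0 is the target).

h = [0.0000, 5.6853, 5.9695, 4.2640, 5.9289]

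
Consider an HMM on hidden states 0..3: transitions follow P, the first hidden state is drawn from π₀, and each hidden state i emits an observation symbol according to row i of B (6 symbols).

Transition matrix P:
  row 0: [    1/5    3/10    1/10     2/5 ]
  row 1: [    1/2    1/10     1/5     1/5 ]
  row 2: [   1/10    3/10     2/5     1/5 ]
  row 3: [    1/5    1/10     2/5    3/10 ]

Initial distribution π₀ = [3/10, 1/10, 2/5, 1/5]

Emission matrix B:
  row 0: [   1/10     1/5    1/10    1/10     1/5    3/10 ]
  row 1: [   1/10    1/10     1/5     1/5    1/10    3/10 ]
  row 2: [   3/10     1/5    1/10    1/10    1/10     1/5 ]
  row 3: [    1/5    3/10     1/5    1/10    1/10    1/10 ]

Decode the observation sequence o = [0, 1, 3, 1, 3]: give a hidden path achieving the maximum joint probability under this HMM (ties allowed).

t=0: δ = [3.000e-02, 1.000e-02, 1.200e-01, 4.000e-02]  (obs o_0=0)
t=1: δ = [2.400e-03, 3.600e-03, 9.600e-03, 7.200e-03]  ψ = [2, 2, 2, 2]  (obs o_1=1)
t=2: δ = [1.800e-04, 5.760e-04, 3.840e-04, 2.160e-04]  ψ = [1, 2, 2, 3]  (obs o_2=3)
t=3: δ = [5.760e-05, 1.152e-05, 3.072e-05, 3.456e-05]  ψ = [1, 2, 2, 1]  (obs o_3=1)
t=4: δ = [1.152e-06, 3.456e-06, 1.382e-06, 2.304e-06]  ψ = [0, 0, 3, 0]  (obs o_4=3)
backtrack: best end state = 1; path = [2, 2, 1, 0, 1]

path = [2, 2, 1, 0, 1]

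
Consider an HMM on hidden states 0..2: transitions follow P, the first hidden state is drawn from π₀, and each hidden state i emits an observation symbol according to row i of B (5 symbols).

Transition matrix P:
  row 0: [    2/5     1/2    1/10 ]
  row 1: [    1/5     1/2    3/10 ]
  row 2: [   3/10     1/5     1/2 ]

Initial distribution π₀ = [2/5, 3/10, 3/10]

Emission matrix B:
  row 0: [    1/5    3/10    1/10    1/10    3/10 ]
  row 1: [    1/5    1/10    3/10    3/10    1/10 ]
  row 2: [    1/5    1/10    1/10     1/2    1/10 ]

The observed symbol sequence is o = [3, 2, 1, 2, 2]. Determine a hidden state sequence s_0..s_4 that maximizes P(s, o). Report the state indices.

path = [1, 1, 0, 1, 1]

t=0: δ = [4.000e-02, 9.000e-02, 1.500e-01]  (obs o_0=3)
t=1: δ = [4.500e-03, 1.350e-02, 7.500e-03]  ψ = [2, 1, 2]  (obs o_1=2)
t=2: δ = [8.100e-04, 6.750e-04, 4.050e-04]  ψ = [1, 1, 1]  (obs o_2=1)
t=3: δ = [3.240e-05, 1.215e-04, 2.025e-05]  ψ = [0, 0, 1]  (obs o_3=2)
t=4: δ = [2.430e-06, 1.822e-05, 3.645e-06]  ψ = [1, 1, 1]  (obs o_4=2)
backtrack: best end state = 1; path = [1, 1, 0, 1, 1]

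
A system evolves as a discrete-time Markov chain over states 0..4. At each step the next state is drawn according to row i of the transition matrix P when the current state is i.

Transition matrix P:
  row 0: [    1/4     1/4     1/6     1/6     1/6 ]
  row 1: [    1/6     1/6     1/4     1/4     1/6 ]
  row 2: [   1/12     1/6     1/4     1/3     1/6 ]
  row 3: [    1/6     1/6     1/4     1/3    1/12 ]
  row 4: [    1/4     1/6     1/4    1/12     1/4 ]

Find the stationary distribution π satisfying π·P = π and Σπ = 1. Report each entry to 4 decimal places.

Balance equations π_j = Σ_i π_i·P[i][j]:
  π_0 = 1/4·π_0 + 1/6·π_1 + 1/12·π_2 + 1/6·π_3 + 1/4·π_4
  π_1 = 1/4·π_0 + 1/6·π_1 + 1/6·π_2 + 1/6·π_3 + 1/6·π_4
  π_2 = 1/6·π_0 + 1/4·π_1 + 1/4·π_2 + 1/4·π_3 + 1/4·π_4
  π_3 = 1/6·π_0 + 1/4·π_1 + 1/3·π_2 + 1/3·π_3 + 1/12·π_4
  normalize: π_0 + π_1 + π_2 + π_3 + π_4 = 1
Solving the linear system gives exactly π = [227/1298, 941/5192, 3667/15576, 353/1416, 2479/15576].

π = [0.1749, 0.1812, 0.2354, 0.2493, 0.1592]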